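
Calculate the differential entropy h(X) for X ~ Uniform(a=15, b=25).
2.3026 nats

We have X ~ Uniform(a=15, b=25).

The differential entropy measures the uncertainty or information content of the distribution.

For a Uniform distribution with a=15, b=25:
h(X) = 2.3026 nats

(In bits, this would be 3.3219 bits.)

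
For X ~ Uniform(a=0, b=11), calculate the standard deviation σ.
3.1754

We have X ~ Uniform(a=0, b=11).

For a Uniform distribution with a=0, b=11:
σ = √Var(X) = 3.1754

The standard deviation is the square root of the variance.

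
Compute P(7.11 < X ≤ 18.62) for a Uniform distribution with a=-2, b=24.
0.442692

We have X ~ Uniform(a=-2, b=24).

To find P(7.11 < X ≤ 18.62), we use:
P(7.11 < X ≤ 18.62) = P(X ≤ 18.62) - P(X ≤ 7.11)
                 = F(18.62) - F(7.11)
                 = 0.793077 - 0.350385
                 = 0.442692

So there's approximately a 44.3% chance that X falls in this range.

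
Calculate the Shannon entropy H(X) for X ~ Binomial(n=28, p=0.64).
2.3499 nats

We have X ~ Binomial(n=28, p=0.64).

The Shannon entropy measures the uncertainty or information content of the distribution.

For a Binomial distribution with n=28, p=0.64:
H(X) = 2.3499 nats

(In bits, this would be 3.3901 bits.)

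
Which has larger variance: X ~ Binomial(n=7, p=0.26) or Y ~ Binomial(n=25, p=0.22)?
Y has larger variance (4.2900 > 1.3468)

Compute the variance for each distribution:

X ~ Binomial(n=7, p=0.26):
Var(X) = 1.3468

Y ~ Binomial(n=25, p=0.22):
Var(Y) = 4.2900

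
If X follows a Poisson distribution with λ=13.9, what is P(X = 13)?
0.106713

We have X ~ Poisson(λ=13.9).

For a Poisson distribution, the PMF gives us the probability of each outcome.

Using the PMF formula:
P(X = 13) = 0.106713

Rounded to 4 decimal places: 0.1067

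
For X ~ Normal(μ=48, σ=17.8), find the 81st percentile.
63.6266

We have X ~ Normal(μ=48, σ=17.8).

We want to find x such that P(X ≤ x) = 0.81.

This is the 81st percentile, which means 81% of values fall below this point.

Using the inverse CDF (quantile function):
x = F⁻¹(0.81) = 63.6266

Verification: P(X ≤ 63.6266) = 0.81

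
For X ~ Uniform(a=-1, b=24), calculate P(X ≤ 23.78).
0.991200

We have X ~ Uniform(a=-1, b=24).

The CDF gives us P(X ≤ k).

Using the CDF:
P(X ≤ 23.78) = 0.991200

This means there's approximately a 99.1% chance that X is at most 23.78.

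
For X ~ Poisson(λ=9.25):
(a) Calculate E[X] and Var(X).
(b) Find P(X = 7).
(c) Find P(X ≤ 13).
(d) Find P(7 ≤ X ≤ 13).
(a) E[X] = 9.2500, Var(X) = 9.2500
(b) P(X = 7) = 0.110494
(c) P(X ≤ 13) = 0.912852
(d) P(7 ≤ X ≤ 13) = 0.727904

We have X ~ Poisson(λ=9.25).

(a) Moments:
E[X] = 9.2500
Var(X) = 9.2500
σ = √Var(X) = 3.0414

(b) Point probability using PMF:
P(X = 7) = 0.110494

(c) Cumulative probability using CDF:
P(X ≤ 13) = F(13) = 0.912852

(d) Range probability:
P(7 ≤ X ≤ 13) = P(X ≤ 13) - P(X ≤ 6)
                   = F(13) - F(6)
                   = 0.912852 - 0.184948
                   = 0.727904

This means approximately 72.8% of outcomes fall in the interval [7, 13].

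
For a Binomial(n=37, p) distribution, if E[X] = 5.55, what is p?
p = 0.15

For a Binomial(n, p) distribution:
E[X] = n × p

Given n = 37 and E[X] = 5.55:
5.55 = 37 × p
p = 5.55 / 37 = 0.15

Verification: Binomial(37, 0.15) has E[X] = 5.55 ✓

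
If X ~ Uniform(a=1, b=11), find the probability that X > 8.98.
0.202000

We have X ~ Uniform(a=1, b=11).

P(X > 8.98) = 1 - P(X ≤ 8.98)
                = 1 - F(8.98)
                = 1 - 0.798000
                = 0.202000

So there's approximately a 20.2% chance that X exceeds 8.98.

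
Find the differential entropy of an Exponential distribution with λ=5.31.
-0.6696 nats

We have X ~ Exponential(λ=5.31).

The differential entropy measures the uncertainty or information content of the distribution.

For an Exponential distribution with λ=5.31:
h(X) = -0.6696 nats

(In bits, this would be -0.9660 bits.)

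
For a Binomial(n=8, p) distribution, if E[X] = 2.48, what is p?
p = 0.31

For a Binomial(n, p) distribution:
E[X] = n × p

Given n = 8 and E[X] = 2.48:
2.48 = 8 × p
p = 2.48 / 8 = 0.31

Verification: Binomial(8, 0.31) has E[X] = 2.48 ✓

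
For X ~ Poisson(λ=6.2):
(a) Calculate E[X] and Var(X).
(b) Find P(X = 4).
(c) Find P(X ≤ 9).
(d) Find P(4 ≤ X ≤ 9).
(a) E[X] = 6.2000, Var(X) = 6.2000
(b) P(X = 4) = 0.124948
(c) P(X ≤ 9) = 0.901621
(d) P(4 ≤ X ≤ 9) = 0.767391

We have X ~ Poisson(λ=6.2).

(a) Moments:
E[X] = 6.2000
Var(X) = 6.2000
σ = √Var(X) = 2.4900

(b) Point probability using PMF:
P(X = 4) = 0.124948

(c) Cumulative probability using CDF:
P(X ≤ 9) = F(9) = 0.901621

(d) Range probability:
P(4 ≤ X ≤ 9) = P(X ≤ 9) - P(X ≤ 3)
                   = F(9) - F(3)
                   = 0.901621 - 0.134229
                   = 0.767391

This means approximately 76.7% of outcomes fall in the interval [4, 9].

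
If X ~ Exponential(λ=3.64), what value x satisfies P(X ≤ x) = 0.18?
0.0545

We have X ~ Exponential(λ=3.64).

We want to find x such that P(X ≤ x) = 0.18.

This is the 18th percentile, which means 18% of values fall below this point.

Using the inverse CDF (quantile function):
x = F⁻¹(0.18) = 0.0545

Verification: P(X ≤ 0.0545) = 0.18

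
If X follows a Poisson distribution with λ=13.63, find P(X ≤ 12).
0.395799

We have X ~ Poisson(λ=13.63).

The CDF gives us P(X ≤ k).

Using the CDF:
P(X ≤ 12) = 0.395799

This means there's approximately a 39.6% chance that X is at most 12.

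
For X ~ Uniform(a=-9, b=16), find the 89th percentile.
13.2500

We have X ~ Uniform(a=-9, b=16).

We want to find x such that P(X ≤ x) = 0.89.

This is the 89th percentile, which means 89% of values fall below this point.

Using the inverse CDF (quantile function):
x = F⁻¹(0.89) = 13.2500

Verification: P(X ≤ 13.2500) = 0.89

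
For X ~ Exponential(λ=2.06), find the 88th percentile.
1.0293

We have X ~ Exponential(λ=2.06).

We want to find x such that P(X ≤ x) = 0.88.

This is the 88th percentile, which means 88% of values fall below this point.

Using the inverse CDF (quantile function):
x = F⁻¹(0.88) = 1.0293

Verification: P(X ≤ 1.0293) = 0.88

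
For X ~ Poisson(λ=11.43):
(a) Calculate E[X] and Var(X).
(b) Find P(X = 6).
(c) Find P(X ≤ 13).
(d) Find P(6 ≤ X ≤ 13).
(a) E[X] = 11.4300, Var(X) = 11.4300
(b) P(X = 6) = 0.033648
(c) P(X ≤ 13) = 0.740014
(d) P(6 ≤ X ≤ 13) = 0.711076

We have X ~ Poisson(λ=11.43).

(a) Moments:
E[X] = 11.4300
Var(X) = 11.4300
σ = √Var(X) = 3.3808

(b) Point probability using PMF:
P(X = 6) = 0.033648

(c) Cumulative probability using CDF:
P(X ≤ 13) = F(13) = 0.740014

(d) Range probability:
P(6 ≤ X ≤ 13) = P(X ≤ 13) - P(X ≤ 5)
                   = F(13) - F(5)
                   = 0.740014 - 0.028938
                   = 0.711076

This means approximately 71.1% of outcomes fall in the interval [6, 13].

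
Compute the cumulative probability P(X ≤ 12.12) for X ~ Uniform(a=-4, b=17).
0.767619

We have X ~ Uniform(a=-4, b=17).

The CDF gives us P(X ≤ k).

Using the CDF:
P(X ≤ 12.12) = 0.767619

This means there's approximately a 76.8% chance that X is at most 12.12.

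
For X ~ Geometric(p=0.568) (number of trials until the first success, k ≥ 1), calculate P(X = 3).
0.106002

We have X ~ Geometric(p=0.568) (number of trials until the first success, k ≥ 1).

For a Geometric distribution, the PMF gives us the probability of each outcome.

Using the PMF formula:
P(X = 3) = 0.106002

Rounded to 4 decimal places: 0.1060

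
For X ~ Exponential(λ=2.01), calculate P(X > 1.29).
0.074803

We have X ~ Exponential(λ=2.01).

P(X > 1.29) = 1 - P(X ≤ 1.29)
                = 1 - F(1.29)
                = 1 - 0.925197
                = 0.074803

So there's approximately a 7.5% chance that X exceeds 1.29.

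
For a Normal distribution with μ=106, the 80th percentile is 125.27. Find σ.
σ = 22.8963

For X ~ Normal(μ, σ), the p-th percentile satisfies x = μ + z_p × σ,
where z_p = Φ⁻¹(p) is the standard normal quantile.

Step 1: z_{0.8} = Φ⁻¹(0.8) = 0.8416

Step 2: Solve for σ:
125.27 = 106 + 0.8416 × σ
σ = (125.27 - 106) / 0.8416
σ = 19.27 / 0.8416
σ = 22.8963

Verification: μ + z × σ = 106 + 0.8416 × 22.8963 = 125.27 ✓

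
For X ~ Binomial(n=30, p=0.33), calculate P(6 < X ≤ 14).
0.870296

We have X ~ Binomial(n=30, p=0.33).

To find P(6 < X ≤ 14), we use:
P(6 < X ≤ 14) = P(X ≤ 14) - P(X ≤ 6)
                 = F(14) - F(6)
                 = 0.960102 - 0.089806
                 = 0.870296

So there's approximately a 87.0% chance that X falls in this range.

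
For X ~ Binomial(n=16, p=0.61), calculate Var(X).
3.8064

We have X ~ Binomial(n=16, p=0.61).

For a Binomial distribution with n=16, p=0.61:
Var(X) = 3.8064

The variance measures the spread of the distribution around the mean.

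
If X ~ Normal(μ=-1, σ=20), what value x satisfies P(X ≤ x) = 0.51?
-0.4986

We have X ~ Normal(μ=-1, σ=20).

We want to find x such that P(X ≤ x) = 0.51.

This is the 51st percentile, which means 51% of values fall below this point.

Using the inverse CDF (quantile function):
x = F⁻¹(0.51) = -0.4986

Verification: P(X ≤ -0.4986) = 0.51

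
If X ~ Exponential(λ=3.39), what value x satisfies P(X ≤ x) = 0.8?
0.4748

We have X ~ Exponential(λ=3.39).

We want to find x such that P(X ≤ x) = 0.8.

This is the 80th percentile, which means 80% of values fall below this point.

Using the inverse CDF (quantile function):
x = F⁻¹(0.8) = 0.4748

Verification: P(X ≤ 0.4748) = 0.8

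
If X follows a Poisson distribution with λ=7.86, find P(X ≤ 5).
0.204400

We have X ~ Poisson(λ=7.86).

The CDF gives us P(X ≤ k).

Using the CDF:
P(X ≤ 5) = 0.204400

This means there's approximately a 20.4% chance that X is at most 5.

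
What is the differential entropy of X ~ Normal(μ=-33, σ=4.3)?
2.8776 nats

We have X ~ Normal(μ=-33, σ=4.3).

The differential entropy measures the uncertainty or information content of the distribution.

For a Normal distribution with μ=-33, σ=4.3:
h(X) = 2.8776 nats

(In bits, this would be 4.1514 bits.)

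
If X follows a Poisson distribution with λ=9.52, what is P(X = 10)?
0.123630

We have X ~ Poisson(λ=9.52).

For a Poisson distribution, the PMF gives us the probability of each outcome.

Using the PMF formula:
P(X = 10) = 0.123630

Rounded to 4 decimal places: 0.1236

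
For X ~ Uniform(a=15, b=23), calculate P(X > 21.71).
0.161250

We have X ~ Uniform(a=15, b=23).

P(X > 21.71) = 1 - P(X ≤ 21.71)
                = 1 - F(21.71)
                = 1 - 0.838750
                = 0.161250

So there's approximately a 16.1% chance that X exceeds 21.71.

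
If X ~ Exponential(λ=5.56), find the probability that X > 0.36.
0.135119

We have X ~ Exponential(λ=5.56).

P(X > 0.36) = 1 - P(X ≤ 0.36)
                = 1 - F(0.36)
                = 1 - 0.864881
                = 0.135119

So there's approximately a 13.5% chance that X exceeds 0.36.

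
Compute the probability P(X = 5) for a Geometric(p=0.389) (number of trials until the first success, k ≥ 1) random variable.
0.054214

We have X ~ Geometric(p=0.389) (number of trials until the first success, k ≥ 1).

For a Geometric distribution, the PMF gives us the probability of each outcome.

Using the PMF formula:
P(X = 5) = 0.054214

Rounded to 4 decimal places: 0.0542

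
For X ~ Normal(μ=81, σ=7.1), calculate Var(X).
50.4100

We have X ~ Normal(μ=81, σ=7.1).

For a Normal distribution with μ=81, σ=7.1:
Var(X) = 50.4100

The variance measures the spread of the distribution around the mean.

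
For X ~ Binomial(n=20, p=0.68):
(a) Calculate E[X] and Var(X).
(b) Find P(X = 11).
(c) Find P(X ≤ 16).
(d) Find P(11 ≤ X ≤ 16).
(a) E[X] = 13.6000, Var(X) = 4.3520
(b) P(X = 11) = 0.084948
(c) P(X ≤ 16) = 0.923456
(d) P(11 ≤ X ≤ 16) = 0.851557

We have X ~ Binomial(n=20, p=0.68).

(a) Moments:
E[X] = 13.6000
Var(X) = 4.3520
σ = √Var(X) = 2.0861

(b) Point probability using PMF:
P(X = 11) = 0.084948

(c) Cumulative probability using CDF:
P(X ≤ 16) = F(16) = 0.923456

(d) Range probability:
P(11 ≤ X ≤ 16) = P(X ≤ 16) - P(X ≤ 10)
                   = F(16) - F(10)
                   = 0.923456 - 0.071899
                   = 0.851557

This means approximately 85.2% of outcomes fall in the interval [11, 16].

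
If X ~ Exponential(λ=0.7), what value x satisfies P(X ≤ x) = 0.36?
0.6376

We have X ~ Exponential(λ=0.7).

We want to find x such that P(X ≤ x) = 0.36.

This is the 36th percentile, which means 36% of values fall below this point.

Using the inverse CDF (quantile function):
x = F⁻¹(0.36) = 0.6376

Verification: P(X ≤ 0.6376) = 0.36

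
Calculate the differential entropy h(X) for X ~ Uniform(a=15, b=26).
2.3979 nats

We have X ~ Uniform(a=15, b=26).

The differential entropy measures the uncertainty or information content of the distribution.

For a Uniform distribution with a=15, b=26:
h(X) = 2.3979 nats

(In bits, this would be 3.4594 bits.)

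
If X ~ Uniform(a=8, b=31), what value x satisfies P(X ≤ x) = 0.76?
25.4800

We have X ~ Uniform(a=8, b=31).

We want to find x such that P(X ≤ x) = 0.76.

This is the 76th percentile, which means 76% of values fall below this point.

Using the inverse CDF (quantile function):
x = F⁻¹(0.76) = 25.4800

Verification: P(X ≤ 25.4800) = 0.76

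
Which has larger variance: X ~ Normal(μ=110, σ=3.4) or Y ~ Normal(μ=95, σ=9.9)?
Y has larger variance (98.0100 > 11.5600)

Compute the variance for each distribution:

X ~ Normal(μ=110, σ=3.4):
Var(X) = 11.5600

Y ~ Normal(μ=95, σ=9.9):
Var(Y) = 98.0100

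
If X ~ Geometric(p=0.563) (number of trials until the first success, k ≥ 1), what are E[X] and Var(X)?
E[X] = 1.7762, Var(X) = 1.3787

We have X ~ Geometric(p=0.563) (number of trials until the first success, k ≥ 1).

For a Geometric distribution with p=0.563 (number of trials until the first success, k ≥ 1):

Expected value:
E[X] = 1.7762

Variance:
Var(X) = 1.3787

Standard deviation:
σ = √Var(X) = 1.1742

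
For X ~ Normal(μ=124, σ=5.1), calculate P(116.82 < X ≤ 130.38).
0.814940

We have X ~ Normal(μ=124, σ=5.1).

To find P(116.82 < X ≤ 130.38), we use:
P(116.82 < X ≤ 130.38) = P(X ≤ 130.38) - P(X ≤ 116.82)
                 = F(130.38) - F(116.82)
                 = 0.894529 - 0.079589
                 = 0.814940

So there's approximately a 81.5% chance that X falls in this range.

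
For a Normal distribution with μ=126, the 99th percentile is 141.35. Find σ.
σ = 6.5983

For X ~ Normal(μ, σ), the p-th percentile satisfies x = μ + z_p × σ,
where z_p = Φ⁻¹(p) is the standard normal quantile.

Step 1: z_{0.99} = Φ⁻¹(0.99) = 2.3263

Step 2: Solve for σ:
141.35 = 126 + 2.3263 × σ
σ = (141.35 - 126) / 2.3263
σ = 15.35 / 2.3263
σ = 6.5983

Verification: μ + z × σ = 126 + 2.3263 × 6.5983 = 141.35 ✓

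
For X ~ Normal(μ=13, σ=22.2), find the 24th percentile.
-2.6799

We have X ~ Normal(μ=13, σ=22.2).

We want to find x such that P(X ≤ x) = 0.24.

This is the 24th percentile, which means 24% of values fall below this point.

Using the inverse CDF (quantile function):
x = F⁻¹(0.24) = -2.6799

Verification: P(X ≤ -2.6799) = 0.24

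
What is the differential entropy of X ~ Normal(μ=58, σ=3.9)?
2.7799 nats

We have X ~ Normal(μ=58, σ=3.9).

The differential entropy measures the uncertainty or information content of the distribution.

For a Normal distribution with μ=58, σ=3.9:
h(X) = 2.7799 nats

(In bits, this would be 4.0106 bits.)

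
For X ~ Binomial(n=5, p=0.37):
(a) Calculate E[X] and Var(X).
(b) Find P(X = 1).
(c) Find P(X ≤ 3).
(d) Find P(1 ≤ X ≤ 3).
(a) E[X] = 1.8500, Var(X) = 1.1655
(b) P(X = 1) = 0.291430
(c) P(X ≤ 3) = 0.934030
(d) P(1 ≤ X ≤ 3) = 0.834786

We have X ~ Binomial(n=5, p=0.37).

(a) Moments:
E[X] = 1.8500
Var(X) = 1.1655
σ = √Var(X) = 1.0796

(b) Point probability using PMF:
P(X = 1) = 0.291430

(c) Cumulative probability using CDF:
P(X ≤ 3) = F(3) = 0.934030

(d) Range probability:
P(1 ≤ X ≤ 3) = P(X ≤ 3) - P(X ≤ 0)
                   = F(3) - F(0)
                   = 0.934030 - 0.099244
                   = 0.834786

This means approximately 83.5% of outcomes fall in the interval [1, 3].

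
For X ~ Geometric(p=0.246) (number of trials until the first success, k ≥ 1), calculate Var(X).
12.4595

We have X ~ Geometric(p=0.246) (number of trials until the first success, k ≥ 1).

For a Geometric distribution with p=0.246 (number of trials until the first success, k ≥ 1):
Var(X) = 12.4595

The variance measures the spread of the distribution around the mean.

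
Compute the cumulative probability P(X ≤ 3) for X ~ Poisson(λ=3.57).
0.521606

We have X ~ Poisson(λ=3.57).

The CDF gives us P(X ≤ k).

Using the CDF:
P(X ≤ 3) = 0.521606

This means there's approximately a 52.2% chance that X is at most 3.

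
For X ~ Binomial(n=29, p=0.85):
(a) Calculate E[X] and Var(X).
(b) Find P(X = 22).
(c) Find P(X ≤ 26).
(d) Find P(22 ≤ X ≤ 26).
(a) E[X] = 24.6500, Var(X) = 3.6975
(b) P(X = 22) = 0.074679
(c) P(X ≤ 26) = 0.831573
(d) P(22 ≤ X ≤ 26) = 0.772990

We have X ~ Binomial(n=29, p=0.85).

(a) Moments:
E[X] = 24.6500
Var(X) = 3.6975
σ = √Var(X) = 1.9229

(b) Point probability using PMF:
P(X = 22) = 0.074679

(c) Cumulative probability using CDF:
P(X ≤ 26) = F(26) = 0.831573

(d) Range probability:
P(22 ≤ X ≤ 26) = P(X ≤ 26) - P(X ≤ 21)
                   = F(26) - F(21)
                   = 0.831573 - 0.058583
                   = 0.772990

This means approximately 77.3% of outcomes fall in the interval [22, 26].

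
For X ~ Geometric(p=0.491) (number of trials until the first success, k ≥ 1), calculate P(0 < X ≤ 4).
0.932877

We have X ~ Geometric(p=0.491) (number of trials until the first success, k ≥ 1).

To find P(0 < X ≤ 4), we use:
P(0 < X ≤ 4) = P(X ≤ 4) - P(X ≤ 0)
                 = F(4) - F(0)
                 = 0.932877 - 0.000000
                 = 0.932877

So there's approximately a 93.3% chance that X falls in this range.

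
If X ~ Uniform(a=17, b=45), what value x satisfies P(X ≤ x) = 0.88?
41.6400

We have X ~ Uniform(a=17, b=45).

We want to find x such that P(X ≤ x) = 0.88.

This is the 88th percentile, which means 88% of values fall below this point.

Using the inverse CDF (quantile function):
x = F⁻¹(0.88) = 41.6400

Verification: P(X ≤ 41.6400) = 0.88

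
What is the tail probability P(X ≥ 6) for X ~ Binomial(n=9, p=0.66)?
0.633842

We have X ~ Binomial(n=9, p=0.66).

For discrete distributions, P(X ≥ 6) = 1 - P(X ≤ 5).

P(X ≤ 5) = 0.366158
P(X ≥ 6) = 1 - 0.366158 = 0.633842

So there's approximately a 63.4% chance that X is at least 6.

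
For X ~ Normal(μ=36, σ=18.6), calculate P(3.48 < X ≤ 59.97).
0.861052

We have X ~ Normal(μ=36, σ=18.6).

To find P(3.48 < X ≤ 59.97), we use:
P(3.48 < X ≤ 59.97) = P(X ≤ 59.97) - P(X ≤ 3.48)
                 = F(59.97) - F(3.48)
                 = 0.901250 - 0.040199
                 = 0.861052

So there's approximately a 86.1% chance that X falls in this range.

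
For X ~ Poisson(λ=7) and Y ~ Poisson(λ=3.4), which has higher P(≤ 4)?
Y has higher probability (P(Y ≤ 4) = 0.7442 > P(X ≤ 4) = 0.1730)

Compute P(≤ 4) for each distribution:

X ~ Poisson(λ=7):
P(X ≤ 4) = 0.1730

Y ~ Poisson(λ=3.4):
P(Y ≤ 4) = 0.7442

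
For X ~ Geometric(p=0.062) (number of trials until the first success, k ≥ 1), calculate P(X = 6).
0.045020

We have X ~ Geometric(p=0.062) (number of trials until the first success, k ≥ 1).

For a Geometric distribution, the PMF gives us the probability of each outcome.

Using the PMF formula:
P(X = 6) = 0.045020

Rounded to 4 decimal places: 0.0450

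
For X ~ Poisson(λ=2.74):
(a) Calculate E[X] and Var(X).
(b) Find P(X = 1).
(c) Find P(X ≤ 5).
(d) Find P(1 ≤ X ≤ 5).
(a) E[X] = 2.7400, Var(X) = 2.7400
(b) P(X = 1) = 0.176923
(c) P(X ≤ 5) = 0.939999
(d) P(1 ≤ X ≤ 5) = 0.875429

We have X ~ Poisson(λ=2.74).

(a) Moments:
E[X] = 2.7400
Var(X) = 2.7400
σ = √Var(X) = 1.6553

(b) Point probability using PMF:
P(X = 1) = 0.176923

(c) Cumulative probability using CDF:
P(X ≤ 5) = F(5) = 0.939999

(d) Range probability:
P(1 ≤ X ≤ 5) = P(X ≤ 5) - P(X ≤ 0)
                   = F(5) - F(0)
                   = 0.939999 - 0.064570
                   = 0.875429

This means approximately 87.5% of outcomes fall in the interval [1, 5].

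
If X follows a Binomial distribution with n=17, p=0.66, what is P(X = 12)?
0.192076

We have X ~ Binomial(n=17, p=0.66).

For a Binomial distribution, the PMF gives us the probability of each outcome.

Using the PMF formula:
P(X = 12) = 0.192076

Rounded to 4 decimal places: 0.1921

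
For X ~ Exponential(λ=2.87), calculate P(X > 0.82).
0.095045

We have X ~ Exponential(λ=2.87).

P(X > 0.82) = 1 - P(X ≤ 0.82)
                = 1 - F(0.82)
                = 1 - 0.904955
                = 0.095045

So there's approximately a 9.5% chance that X exceeds 0.82.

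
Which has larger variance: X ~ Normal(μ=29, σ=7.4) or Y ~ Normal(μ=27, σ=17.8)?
Y has larger variance (316.8400 > 54.7600)

Compute the variance for each distribution:

X ~ Normal(μ=29, σ=7.4):
Var(X) = 54.7600

Y ~ Normal(μ=27, σ=17.8):
Var(Y) = 316.8400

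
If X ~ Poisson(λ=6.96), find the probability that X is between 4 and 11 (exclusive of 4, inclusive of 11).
0.771765

We have X ~ Poisson(λ=6.96).

To find P(4 < X ≤ 11), we use:
P(4 < X ≤ 11) = P(X ≤ 11) - P(X ≤ 4)
                 = F(11) - F(4)
                 = 0.948437 - 0.176672
                 = 0.771765

So there's approximately a 77.2% chance that X falls in this range.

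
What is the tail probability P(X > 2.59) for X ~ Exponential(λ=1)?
0.075020

We have X ~ Exponential(λ=1).

P(X > 2.59) = 1 - P(X ≤ 2.59)
                = 1 - F(2.59)
                = 1 - 0.924980
                = 0.075020

So there's approximately a 7.5% chance that X exceeds 2.59.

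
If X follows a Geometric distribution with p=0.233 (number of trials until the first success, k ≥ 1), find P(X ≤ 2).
0.411711

We have X ~ Geometric(p=0.233) (number of trials until the first success, k ≥ 1).

The CDF gives us P(X ≤ k).

Using the CDF:
P(X ≤ 2) = 0.411711

This means there's approximately a 41.2% chance that X is at most 2.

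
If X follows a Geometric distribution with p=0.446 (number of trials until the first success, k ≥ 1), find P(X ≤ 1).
0.446000

We have X ~ Geometric(p=0.446) (number of trials until the first success, k ≥ 1).

The CDF gives us P(X ≤ k).

Using the CDF:
P(X ≤ 1) = 0.446000

This means there's approximately a 44.6% chance that X is at most 1.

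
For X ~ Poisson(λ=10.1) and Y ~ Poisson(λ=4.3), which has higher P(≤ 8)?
Y has higher probability (P(Y ≤ 8) = 0.9683 > P(X ≤ 8) = 0.3217)

Compute P(≤ 8) for each distribution:

X ~ Poisson(λ=10.1):
P(X ≤ 8) = 0.3217

Y ~ Poisson(λ=4.3):
P(Y ≤ 8) = 0.9683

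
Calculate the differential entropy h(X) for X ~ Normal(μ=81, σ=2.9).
2.4836 nats

We have X ~ Normal(μ=81, σ=2.9).

The differential entropy measures the uncertainty or information content of the distribution.

For a Normal distribution with μ=81, σ=2.9:
h(X) = 2.4836 nats

(In bits, this would be 3.5831 bits.)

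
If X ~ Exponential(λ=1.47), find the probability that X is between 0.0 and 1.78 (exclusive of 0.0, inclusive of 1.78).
0.926949

We have X ~ Exponential(λ=1.47).

To find P(0.0 < X ≤ 1.78), we use:
P(0.0 < X ≤ 1.78) = P(X ≤ 1.78) - P(X ≤ 0.0)
                 = F(1.78) - F(0.0)
                 = 0.926949 - 0.000000
                 = 0.926949

So there's approximately a 92.7% chance that X falls in this range.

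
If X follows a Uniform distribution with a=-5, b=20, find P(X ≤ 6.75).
0.470000

We have X ~ Uniform(a=-5, b=20).

The CDF gives us P(X ≤ k).

Using the CDF:
P(X ≤ 6.75) = 0.470000

This means there's approximately a 47.0% chance that X is at most 6.75.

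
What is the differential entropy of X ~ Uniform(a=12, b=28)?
2.7726 nats

We have X ~ Uniform(a=12, b=28).

The differential entropy measures the uncertainty or information content of the distribution.

For a Uniform distribution with a=12, b=28:
h(X) = 2.7726 nats

(In bits, this would be 4.0000 bits.)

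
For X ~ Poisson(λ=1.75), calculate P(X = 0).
0.173774

We have X ~ Poisson(λ=1.75).

For a Poisson distribution, the PMF gives us the probability of each outcome.

Using the PMF formula:
P(X = 0) = 0.173774

Rounded to 4 decimal places: 0.1738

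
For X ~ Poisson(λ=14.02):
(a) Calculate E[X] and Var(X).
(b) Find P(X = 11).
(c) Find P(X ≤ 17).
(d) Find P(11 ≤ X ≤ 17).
(a) E[X] = 14.0200, Var(X) = 14.0200
(b) P(X = 11) = 0.083997
(c) P(X ≤ 17) = 0.825772
(d) P(11 ≤ X ≤ 17) = 0.651413

We have X ~ Poisson(λ=14.02).

(a) Moments:
E[X] = 14.0200
Var(X) = 14.0200
σ = √Var(X) = 3.7443

(b) Point probability using PMF:
P(X = 11) = 0.083997

(c) Cumulative probability using CDF:
P(X ≤ 17) = F(17) = 0.825772

(d) Range probability:
P(11 ≤ X ≤ 17) = P(X ≤ 17) - P(X ≤ 10)
                   = F(17) - F(10)
                   = 0.825772 - 0.174359
                   = 0.651413

This means approximately 65.1% of outcomes fall in the interval [11, 17].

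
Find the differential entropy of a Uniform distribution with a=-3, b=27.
3.4012 nats

We have X ~ Uniform(a=-3, b=27).

The differential entropy measures the uncertainty or information content of the distribution.

For a Uniform distribution with a=-3, b=27:
h(X) = 3.4012 nats

(In bits, this would be 4.9069 bits.)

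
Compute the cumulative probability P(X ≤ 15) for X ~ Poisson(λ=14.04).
0.665397

We have X ~ Poisson(λ=14.04).

The CDF gives us P(X ≤ k).

Using the CDF:
P(X ≤ 15) = 0.665397

This means there's approximately a 66.5% chance that X is at most 15.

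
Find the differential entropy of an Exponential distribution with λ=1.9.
0.3581 nats

We have X ~ Exponential(λ=1.9).

The differential entropy measures the uncertainty or information content of the distribution.

For an Exponential distribution with λ=1.9:
h(X) = 0.3581 nats

(In bits, this would be 0.5167 bits.)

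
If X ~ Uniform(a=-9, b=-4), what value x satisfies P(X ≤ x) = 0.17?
-8.1500

We have X ~ Uniform(a=-9, b=-4).

We want to find x such that P(X ≤ x) = 0.17.

This is the 17th percentile, which means 17% of values fall below this point.

Using the inverse CDF (quantile function):
x = F⁻¹(0.17) = -8.1500

Verification: P(X ≤ -8.1500) = 0.17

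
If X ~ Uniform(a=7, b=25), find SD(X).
5.1962

We have X ~ Uniform(a=7, b=25).

For a Uniform distribution with a=7, b=25:
σ = √Var(X) = 5.1962

The standard deviation is the square root of the variance.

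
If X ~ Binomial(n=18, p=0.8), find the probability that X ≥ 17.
0.099079

We have X ~ Binomial(n=18, p=0.8).

For discrete distributions, P(X ≥ 17) = 1 - P(X ≤ 16).

P(X ≤ 16) = 0.900921
P(X ≥ 17) = 1 - 0.900921 = 0.099079

So there's approximately a 9.9% chance that X is at least 17.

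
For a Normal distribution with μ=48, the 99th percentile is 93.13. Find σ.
σ = 19.3995

For X ~ Normal(μ, σ), the p-th percentile satisfies x = μ + z_p × σ,
where z_p = Φ⁻¹(p) is the standard normal quantile.

Step 1: z_{0.99} = Φ⁻¹(0.99) = 2.3263

Step 2: Solve for σ:
93.13 = 48 + 2.3263 × σ
σ = (93.13 - 48) / 2.3263
σ = 45.13 / 2.3263
σ = 19.3995

Verification: μ + z × σ = 48 + 2.3263 × 19.3995 = 93.13 ✓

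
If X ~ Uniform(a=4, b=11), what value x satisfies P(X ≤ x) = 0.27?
5.8900

We have X ~ Uniform(a=4, b=11).

We want to find x such that P(X ≤ x) = 0.27.

This is the 27th percentile, which means 27% of values fall below this point.

Using the inverse CDF (quantile function):
x = F⁻¹(0.27) = 5.8900

Verification: P(X ≤ 5.8900) = 0.27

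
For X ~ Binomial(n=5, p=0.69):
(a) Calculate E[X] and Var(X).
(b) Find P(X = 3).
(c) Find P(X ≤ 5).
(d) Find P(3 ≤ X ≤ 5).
(a) E[X] = 3.4500, Var(X) = 1.0695
(b) P(X = 3) = 0.315697
(c) P(X ≤ 5) = 1.000000
(d) P(3 ≤ X ≤ 5) = 0.823441

We have X ~ Binomial(n=5, p=0.69).

(a) Moments:
E[X] = 3.4500
Var(X) = 1.0695
σ = √Var(X) = 1.0342

(b) Point probability using PMF:
P(X = 3) = 0.315697

(c) Cumulative probability using CDF:
P(X ≤ 5) = F(5) = 1.000000

(d) Range probability:
P(3 ≤ X ≤ 5) = P(X ≤ 5) - P(X ≤ 2)
                   = F(5) - F(2)
                   = 1.000000 - 0.176559
                   = 0.823441

This means approximately 82.3% of outcomes fall in the interval [3, 5].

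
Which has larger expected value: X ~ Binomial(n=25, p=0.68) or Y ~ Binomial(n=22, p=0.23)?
X has larger mean (17.0000 > 5.0600)

Compute the expected value for each distribution:

X ~ Binomial(n=25, p=0.68):
E[X] = 17.0000

Y ~ Binomial(n=22, p=0.23):
E[Y] = 5.0600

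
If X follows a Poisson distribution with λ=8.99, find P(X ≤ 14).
0.958857

We have X ~ Poisson(λ=8.99).

The CDF gives us P(X ≤ k).

Using the CDF:
P(X ≤ 14) = 0.958857

This means there's approximately a 95.9% chance that X is at most 14.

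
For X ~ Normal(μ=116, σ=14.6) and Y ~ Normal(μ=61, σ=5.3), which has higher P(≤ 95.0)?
Y has higher probability (P(Y ≤ 95.0) = 1.0000 > P(X ≤ 95.0) = 0.0752)

Compute P(≤ 95.0) for each distribution:

X ~ Normal(μ=116, σ=14.6):
P(X ≤ 95.0) = 0.0752

Y ~ Normal(μ=61, σ=5.3):
P(Y ≤ 95.0) = 1.0000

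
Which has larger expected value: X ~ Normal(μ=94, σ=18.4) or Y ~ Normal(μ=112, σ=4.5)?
Y has larger mean (112.0000 > 94.0000)

Compute the expected value for each distribution:

X ~ Normal(μ=94, σ=18.4):
E[X] = 94.0000

Y ~ Normal(μ=112, σ=4.5):
E[Y] = 112.0000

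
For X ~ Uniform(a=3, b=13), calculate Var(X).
8.3333

We have X ~ Uniform(a=3, b=13).

For a Uniform distribution with a=3, b=13:
Var(X) = 8.3333

The variance measures the spread of the distribution around the mean.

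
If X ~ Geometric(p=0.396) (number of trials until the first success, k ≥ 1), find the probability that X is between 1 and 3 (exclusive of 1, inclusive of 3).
0.383651

We have X ~ Geometric(p=0.396) (number of trials until the first success, k ≥ 1).

To find P(1 < X ≤ 3), we use:
P(1 < X ≤ 3) = P(X ≤ 3) - P(X ≤ 1)
                 = F(3) - F(1)
                 = 0.779651 - 0.396000
                 = 0.383651

So there's approximately a 38.4% chance that X falls in this range.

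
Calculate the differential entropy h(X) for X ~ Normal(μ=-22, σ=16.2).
4.2039 nats

We have X ~ Normal(μ=-22, σ=16.2).

The differential entropy measures the uncertainty or information content of the distribution.

For a Normal distribution with μ=-22, σ=16.2:
h(X) = 4.2039 nats

(In bits, this would be 6.0650 bits.)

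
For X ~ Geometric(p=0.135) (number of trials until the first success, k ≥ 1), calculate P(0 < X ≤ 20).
0.945005

We have X ~ Geometric(p=0.135) (number of trials until the first success, k ≥ 1).

To find P(0 < X ≤ 20), we use:
P(0 < X ≤ 20) = P(X ≤ 20) - P(X ≤ 0)
                 = F(20) - F(0)
                 = 0.945005 - 0.000000
                 = 0.945005

So there's approximately a 94.5% chance that X falls in this range.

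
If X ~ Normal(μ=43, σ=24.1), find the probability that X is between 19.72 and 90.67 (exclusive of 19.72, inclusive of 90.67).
0.809008

We have X ~ Normal(μ=43, σ=24.1).

To find P(19.72 < X ≤ 90.67), we use:
P(19.72 < X ≤ 90.67) = P(X ≤ 90.67) - P(X ≤ 19.72)
                 = F(90.67) - F(19.72)
                 = 0.976036 - 0.167028
                 = 0.809008

So there's approximately a 80.9% chance that X falls in this range.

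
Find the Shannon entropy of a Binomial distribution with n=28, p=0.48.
2.3910 nats

We have X ~ Binomial(n=28, p=0.48).

The Shannon entropy measures the uncertainty or information content of the distribution.

For a Binomial distribution with n=28, p=0.48:
H(X) = 2.3910 nats

(In bits, this would be 3.4494 bits.)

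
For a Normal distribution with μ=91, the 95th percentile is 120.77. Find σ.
σ = 18.0989

For X ~ Normal(μ, σ), the p-th percentile satisfies x = μ + z_p × σ,
where z_p = Φ⁻¹(p) is the standard normal quantile.

Step 1: z_{0.95} = Φ⁻¹(0.95) = 1.6449

Step 2: Solve for σ:
120.77 = 91 + 1.6449 × σ
σ = (120.77 - 91) / 1.6449
σ = 29.77 / 1.6449
σ = 18.0989

Verification: μ + z × σ = 91 + 1.6449 × 18.0989 = 120.77 ✓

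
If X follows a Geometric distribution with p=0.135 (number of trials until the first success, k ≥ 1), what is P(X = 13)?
0.023688

We have X ~ Geometric(p=0.135) (number of trials until the first success, k ≥ 1).

For a Geometric distribution, the PMF gives us the probability of each outcome.

Using the PMF formula:
P(X = 13) = 0.023688

Rounded to 4 decimal places: 0.0237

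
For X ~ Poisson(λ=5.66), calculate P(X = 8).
0.090971

We have X ~ Poisson(λ=5.66).

For a Poisson distribution, the PMF gives us the probability of each outcome.

Using the PMF formula:
P(X = 8) = 0.090971

Rounded to 4 decimal places: 0.0910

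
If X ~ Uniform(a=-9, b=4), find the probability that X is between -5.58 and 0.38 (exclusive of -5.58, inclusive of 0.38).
0.458462

We have X ~ Uniform(a=-9, b=4).

To find P(-5.58 < X ≤ 0.38), we use:
P(-5.58 < X ≤ 0.38) = P(X ≤ 0.38) - P(X ≤ -5.58)
                 = F(0.38) - F(-5.58)
                 = 0.721538 - 0.263077
                 = 0.458462

So there's approximately a 45.8% chance that X falls in this range.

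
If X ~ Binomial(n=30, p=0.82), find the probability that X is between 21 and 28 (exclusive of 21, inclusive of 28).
0.904024

We have X ~ Binomial(n=30, p=0.82).

To find P(21 < X ≤ 28), we use:
P(21 < X ≤ 28) = P(X ≤ 28) - P(X ≤ 21)
                 = F(28) - F(21)
                 = 0.980303 - 0.076279
                 = 0.904024

So there's approximately a 90.4% chance that X falls in this range.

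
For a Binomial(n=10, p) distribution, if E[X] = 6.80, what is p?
p = 0.68

For a Binomial(n, p) distribution:
E[X] = n × p

Given n = 10 and E[X] = 6.80:
6.80 = 10 × p
p = 6.80 / 10 = 0.68

Verification: Binomial(10, 0.68) has E[X] = 6.80 ✓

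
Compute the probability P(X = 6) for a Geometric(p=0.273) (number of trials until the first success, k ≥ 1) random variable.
0.055441

We have X ~ Geometric(p=0.273) (number of trials until the first success, k ≥ 1).

For a Geometric distribution, the PMF gives us the probability of each outcome.

Using the PMF formula:
P(X = 6) = 0.055441

Rounded to 4 decimal places: 0.0554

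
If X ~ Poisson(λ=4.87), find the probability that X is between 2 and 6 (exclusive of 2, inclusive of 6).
0.644898

We have X ~ Poisson(λ=4.87).

To find P(2 < X ≤ 6), we use:
P(2 < X ≤ 6) = P(X ≤ 6) - P(X ≤ 2)
                 = F(6) - F(2)
                 = 0.780935 - 0.136037
                 = 0.644898

So there's approximately a 64.5% chance that X falls in this range.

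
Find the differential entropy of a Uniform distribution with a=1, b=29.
3.3322 nats

We have X ~ Uniform(a=1, b=29).

The differential entropy measures the uncertainty or information content of the distribution.

For a Uniform distribution with a=1, b=29:
h(X) = 3.3322 nats

(In bits, this would be 4.8074 bits.)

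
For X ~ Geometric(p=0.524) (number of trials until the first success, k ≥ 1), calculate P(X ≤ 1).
0.524000

We have X ~ Geometric(p=0.524) (number of trials until the first success, k ≥ 1).

The CDF gives us P(X ≤ k).

Using the CDF:
P(X ≤ 1) = 0.524000

This means there's approximately a 52.4% chance that X is at most 1.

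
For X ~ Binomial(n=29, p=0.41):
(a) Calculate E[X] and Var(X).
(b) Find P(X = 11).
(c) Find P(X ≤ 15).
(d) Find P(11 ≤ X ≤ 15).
(a) E[X] = 11.8900, Var(X) = 7.0151
(b) P(X = 11) = 0.142890
(c) P(X ≤ 15) = 0.912585
(d) P(11 ≤ X ≤ 15) = 0.609378

We have X ~ Binomial(n=29, p=0.41).

(a) Moments:
E[X] = 11.8900
Var(X) = 7.0151
σ = √Var(X) = 2.6486

(b) Point probability using PMF:
P(X = 11) = 0.142890

(c) Cumulative probability using CDF:
P(X ≤ 15) = F(15) = 0.912585

(d) Range probability:
P(11 ≤ X ≤ 15) = P(X ≤ 15) - P(X ≤ 10)
                   = F(15) - F(10)
                   = 0.912585 - 0.303207
                   = 0.609378

This means approximately 60.9% of outcomes fall in the interval [11, 15].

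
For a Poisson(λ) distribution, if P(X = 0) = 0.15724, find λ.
λ = 1.8500

For a Poisson(λ) distribution, the PMF at 0 is:
P(X = 0) = λ^0 e^(-λ) / 0! = e^(-λ)

Given P(X = 0) = 0.15724:
e^(-λ) = 0.15724
-λ = ln(0.15724)
λ = -ln(0.15724) = 1.8500

Verification: e^(-1.8500) = 0.15724 ✓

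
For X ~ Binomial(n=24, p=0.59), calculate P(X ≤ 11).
0.135177

We have X ~ Binomial(n=24, p=0.59).

The CDF gives us P(X ≤ k).

Using the CDF:
P(X ≤ 11) = 0.135177

This means there's approximately a 13.5% chance that X is at most 11.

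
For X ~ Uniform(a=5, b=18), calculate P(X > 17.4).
0.046154

We have X ~ Uniform(a=5, b=18).

P(X > 17.4) = 1 - P(X ≤ 17.4)
                = 1 - F(17.4)
                = 1 - 0.953846
                = 0.046154

So there's approximately a 4.6% chance that X exceeds 17.4.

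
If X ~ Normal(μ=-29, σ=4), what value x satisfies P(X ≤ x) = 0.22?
-32.0888

We have X ~ Normal(μ=-29, σ=4).

We want to find x such that P(X ≤ x) = 0.22.

This is the 22nd percentile, which means 22% of values fall below this point.

Using the inverse CDF (quantile function):
x = F⁻¹(0.22) = -32.0888

Verification: P(X ≤ -32.0888) = 0.22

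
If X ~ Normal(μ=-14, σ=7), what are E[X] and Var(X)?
E[X] = -14.0000, Var(X) = 49.0000

We have X ~ Normal(μ=-14, σ=7).

For a Normal distribution with μ=-14, σ=7:

Expected value:
E[X] = -14.0000

Variance:
Var(X) = 49.0000

Standard deviation:
σ = √Var(X) = 7.0000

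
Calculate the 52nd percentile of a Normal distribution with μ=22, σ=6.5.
22.3260

We have X ~ Normal(μ=22, σ=6.5).

We want to find x such that P(X ≤ x) = 0.52.

This is the 52nd percentile, which means 52% of values fall below this point.

Using the inverse CDF (quantile function):
x = F⁻¹(0.52) = 22.3260

Verification: P(X ≤ 22.3260) = 0.52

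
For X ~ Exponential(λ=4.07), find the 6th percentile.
0.0152

We have X ~ Exponential(λ=4.07).

We want to find x such that P(X ≤ x) = 0.06.

This is the 6th percentile, which means 6% of values fall below this point.

Using the inverse CDF (quantile function):
x = F⁻¹(0.06) = 0.0152

Verification: P(X ≤ 0.0152) = 0.06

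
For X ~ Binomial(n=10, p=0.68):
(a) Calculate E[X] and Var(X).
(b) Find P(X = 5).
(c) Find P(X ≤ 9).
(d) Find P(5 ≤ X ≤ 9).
(a) E[X] = 6.8000, Var(X) = 2.1760
(b) P(X = 5) = 0.122941
(c) P(X ≤ 9) = 0.978861
(d) P(5 ≤ X ≤ 9) = 0.915146

We have X ~ Binomial(n=10, p=0.68).

(a) Moments:
E[X] = 6.8000
Var(X) = 2.1760
σ = √Var(X) = 1.4751

(b) Point probability using PMF:
P(X = 5) = 0.122941

(c) Cumulative probability using CDF:
P(X ≤ 9) = F(9) = 0.978861

(d) Range probability:
P(5 ≤ X ≤ 9) = P(X ≤ 9) - P(X ≤ 4)
                   = F(9) - F(4)
                   = 0.978861 - 0.063715
                   = 0.915146

This means approximately 91.5% of outcomes fall in the interval [5, 9].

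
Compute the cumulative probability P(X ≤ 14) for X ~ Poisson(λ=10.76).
0.870927

We have X ~ Poisson(λ=10.76).

The CDF gives us P(X ≤ k).

Using the CDF:
P(X ≤ 14) = 0.870927

This means there's approximately a 87.1% chance that X is at most 14.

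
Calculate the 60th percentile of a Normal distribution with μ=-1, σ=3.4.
-0.1386

We have X ~ Normal(μ=-1, σ=3.4).

We want to find x such that P(X ≤ x) = 0.6.

This is the 60th percentile, which means 60% of values fall below this point.

Using the inverse CDF (quantile function):
x = F⁻¹(0.6) = -0.1386

Verification: P(X ≤ -0.1386) = 0.6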